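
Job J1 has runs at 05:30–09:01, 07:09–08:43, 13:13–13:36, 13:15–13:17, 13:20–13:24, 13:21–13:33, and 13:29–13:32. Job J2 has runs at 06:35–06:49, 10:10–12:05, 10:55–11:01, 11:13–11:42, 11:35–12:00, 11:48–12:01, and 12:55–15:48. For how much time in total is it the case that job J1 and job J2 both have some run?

Merge the first list: 05:30–09:01, 13:13–13:36.
Merge the second list: 06:35–06:49, 10:10–12:05, 12:55–15:48.
A ∩ B = 06:35–06:49, 13:13–13:36.
Total: 14 min + 23 min = 37 min.

37 min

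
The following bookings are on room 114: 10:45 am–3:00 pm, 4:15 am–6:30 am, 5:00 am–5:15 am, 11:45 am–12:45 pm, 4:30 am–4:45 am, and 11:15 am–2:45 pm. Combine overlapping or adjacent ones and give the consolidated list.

4:15 am–6:30 am, 10:45 am–3:00 pm

Sort by start: 4:15 am–6:30 am, 4:30 am–4:45 am, 5:00 am–5:15 am, 10:45 am–3:00 pm, 11:15 am–2:45 pm, 11:45 am–12:45 pm.
4:30 am–4:45 am overlaps/touches 4:15 am–6:30 am → extend to 4:15 am–6:30 am.
5:00 am–5:15 am overlaps/touches 4:15 am–6:30 am → extend to 4:15 am–6:30 am.
10:45 am–3:00 pm is disjoint → start new block.
11:15 am–2:45 pm overlaps/touches 10:45 am–3:00 pm → extend to 10:45 am–3:00 pm.
11:45 am–12:45 pm overlaps/touches 10:45 am–3:00 pm → extend to 10:45 am–3:00 pm.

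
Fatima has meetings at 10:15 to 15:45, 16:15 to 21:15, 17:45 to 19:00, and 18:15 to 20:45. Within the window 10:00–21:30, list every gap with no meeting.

10:00–10:15, 15:45–16:15, 21:15–21:30

After merging, the occupied span is 10:15–15:45, 16:15–21:15.
Complement within 10:00–21:30: 10:00–10:15, 15:45–16:15, 21:15–21:30.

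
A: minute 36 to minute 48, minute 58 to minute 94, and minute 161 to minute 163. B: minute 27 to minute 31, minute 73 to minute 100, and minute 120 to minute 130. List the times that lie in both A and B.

minute 36 to minute 48 falls entirely outside B.
minute 58 to minute 94 overlaps B on minute 73 to minute 94.
minute 161 to minute 163 falls entirely outside B.

minute 73 to minute 94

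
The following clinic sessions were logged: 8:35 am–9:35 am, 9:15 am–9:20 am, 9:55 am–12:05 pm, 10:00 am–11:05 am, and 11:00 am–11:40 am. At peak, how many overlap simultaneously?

3

At 11:00 am, 3 of the intervals are simultaneously active.
No point has more.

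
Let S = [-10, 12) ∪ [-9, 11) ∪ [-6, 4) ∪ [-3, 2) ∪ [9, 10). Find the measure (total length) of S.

22

Merged: [-10, 12).
Length: 22.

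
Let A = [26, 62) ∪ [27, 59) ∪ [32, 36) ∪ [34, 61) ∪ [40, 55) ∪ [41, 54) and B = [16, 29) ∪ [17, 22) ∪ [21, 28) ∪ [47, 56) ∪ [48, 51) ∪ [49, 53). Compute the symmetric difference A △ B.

A, merged: [26, 62).
B, merged: [16, 29), [47, 56).
A but not B: [29, 47), [56, 62).
B but not A: [16, 26).
Combining gives A △ B.

[16, 26) ∪ [29, 47) ∪ [56, 62)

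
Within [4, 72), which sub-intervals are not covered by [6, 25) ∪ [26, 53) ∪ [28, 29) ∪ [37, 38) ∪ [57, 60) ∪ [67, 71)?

[4, 6) ∪ [25, 26) ∪ [53, 57) ∪ [60, 67) ∪ [71, 72)

Covered (merged): [6, 25), [26, 53), [57, 60), [67, 71).
Uncovered inside [4, 72): [4, 6), [25, 26), [53, 57), [60, 67), [71, 72).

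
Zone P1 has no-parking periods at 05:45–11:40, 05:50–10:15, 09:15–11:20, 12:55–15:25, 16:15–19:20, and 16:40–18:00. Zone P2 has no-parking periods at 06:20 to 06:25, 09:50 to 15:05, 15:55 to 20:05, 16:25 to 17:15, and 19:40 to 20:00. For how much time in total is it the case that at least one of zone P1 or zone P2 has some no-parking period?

First set merges to 05:45–11:40, 12:55–15:25, 16:15–19:20.
Second set merges to 06:20–06:25, 09:50–15:05, 15:55–20:05.
A ∪ B = 05:45–15:25, 15:55–20:05.
Total: 9 h 40 min + 4 h 10 min = 13 h 50 min.

13 h 50 min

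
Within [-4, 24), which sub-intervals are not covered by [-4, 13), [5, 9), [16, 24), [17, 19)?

After merging, the occupied span is [-4, 13), [16, 24).
Gaps within [-4, 24): [13, 16).

[13, 16)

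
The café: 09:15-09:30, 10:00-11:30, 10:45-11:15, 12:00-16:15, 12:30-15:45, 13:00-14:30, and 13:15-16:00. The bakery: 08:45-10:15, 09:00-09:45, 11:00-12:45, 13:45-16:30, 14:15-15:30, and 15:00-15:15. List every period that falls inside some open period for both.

A, merged: 09:15-09:30, 10:00-11:30, 12:00-16:15.
B, merged: 08:45-10:15, 11:00-12:45, 13:45-16:30.
09:15-09:30 meets the second set on 09:15-09:30.
10:00-11:30 meets the second set on 10:00-10:15, 11:00-11:30.
12:00-16:15 meets the second set on 12:00-12:45, 13:45-16:15.

09:15-09:30, 10:00-10:15, 11:00-11:30, 12:00-12:45, 13:45-16:15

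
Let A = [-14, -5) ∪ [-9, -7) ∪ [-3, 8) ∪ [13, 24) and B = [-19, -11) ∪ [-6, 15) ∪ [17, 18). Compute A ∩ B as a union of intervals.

First set merges to [-14, -5), [-3, 8), [13, 24).
[-14, -5) meets the second set on [-14, -11), [-6, -5).
[-3, 8) meets the second set on [-3, 8).
[13, 24) meets the second set on [13, 15), [17, 18).

[-14, -11) ∪ [-6, -5) ∪ [-3, 8) ∪ [13, 15) ∪ [17, 18)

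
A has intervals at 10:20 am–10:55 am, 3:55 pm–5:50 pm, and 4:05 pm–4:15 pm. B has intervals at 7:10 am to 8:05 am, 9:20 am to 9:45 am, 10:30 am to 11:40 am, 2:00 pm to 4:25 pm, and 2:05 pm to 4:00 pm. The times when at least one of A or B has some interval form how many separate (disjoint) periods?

4

A, merged: 10:20 am-10:55 am, 3:55 pm-5:50 pm.
B, merged: 7:10 am-8:05 am, 9:20 am-9:45 am, 10:30 am-11:40 am, 2:00 pm-4:25 pm.
A ∪ B = 7:10 am-8:05 am, 9:20 am-9:45 am, 10:20 am-11:40 am, 2:00 pm-5:50 pm.
That is 4 disjoint pieces.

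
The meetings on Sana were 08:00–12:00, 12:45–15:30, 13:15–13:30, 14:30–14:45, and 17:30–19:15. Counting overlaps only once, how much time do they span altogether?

Merged: 08:00–12:00, 12:45–15:30, 17:30–19:15.
Lengths: 4 h + 2 h 45 min + 1 h 45 min = 8 h 30 min.

8 h 30 min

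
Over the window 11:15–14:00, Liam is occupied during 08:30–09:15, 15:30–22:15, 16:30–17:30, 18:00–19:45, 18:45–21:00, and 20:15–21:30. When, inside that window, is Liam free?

The merged coverage is 08:30-09:15, 15:30-22:15.
Gaps within 11:15-14:00: 11:15-14:00.

11:15-14:00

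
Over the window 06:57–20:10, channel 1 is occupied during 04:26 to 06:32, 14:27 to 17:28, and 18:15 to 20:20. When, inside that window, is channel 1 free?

After merging, the occupied span is 04:26–06:32, 14:27–17:28, 18:15–20:20.
Uncovered inside 06:57–20:10: 06:57–14:27, 17:28–18:15.

06:57–14:27, 17:28–18:15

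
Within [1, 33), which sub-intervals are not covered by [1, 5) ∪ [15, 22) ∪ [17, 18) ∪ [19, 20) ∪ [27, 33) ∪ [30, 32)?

After merging, the occupied span is [1, 5), [15, 22), [27, 33).
Uncovered inside [1, 33): [5, 15), [22, 27).

[5, 15) ∪ [22, 27)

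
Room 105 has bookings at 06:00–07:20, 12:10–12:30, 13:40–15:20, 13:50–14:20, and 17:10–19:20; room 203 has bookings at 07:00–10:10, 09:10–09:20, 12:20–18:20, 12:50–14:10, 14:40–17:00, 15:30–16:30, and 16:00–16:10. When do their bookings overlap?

First set merges to 06:00–07:20, 12:10–12:30, 13:40–15:20, 17:10–19:20.
Second set merges to 07:00–10:10, 12:20–18:20.
06:00–07:20 overlaps B on 07:00–07:20.
12:10–12:30 overlaps B on 12:20–12:30.
13:40–15:20 overlaps B on 13:40–15:20.
17:10–19:20 overlaps B on 17:10–18:20.

07:00–07:20, 12:20–12:30, 13:40–15:20, 17:10–18:20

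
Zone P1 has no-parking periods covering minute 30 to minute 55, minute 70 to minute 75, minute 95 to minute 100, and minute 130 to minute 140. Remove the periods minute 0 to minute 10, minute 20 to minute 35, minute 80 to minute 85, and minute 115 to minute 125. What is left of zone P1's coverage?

minute 30 to minute 55 with B removed leaves minute 35 to minute 55.
minute 70 to minute 75 is untouched.
minute 95 to minute 100 is untouched.
minute 130 to minute 140 is untouched.

minute 35 to minute 55, minute 70 to minute 75, minute 95 to minute 100, minute 130 to minute 140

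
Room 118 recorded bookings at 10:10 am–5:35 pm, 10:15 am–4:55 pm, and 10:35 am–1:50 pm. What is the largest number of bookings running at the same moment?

Sweep endpoints in order; track running count of active intervals.
Peak of 3 reached at 10:35 am.

3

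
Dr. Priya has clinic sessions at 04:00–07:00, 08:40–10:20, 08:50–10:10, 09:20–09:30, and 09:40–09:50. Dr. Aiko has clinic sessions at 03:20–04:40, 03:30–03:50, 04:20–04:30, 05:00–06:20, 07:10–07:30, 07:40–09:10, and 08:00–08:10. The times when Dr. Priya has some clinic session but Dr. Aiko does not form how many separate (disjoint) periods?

3

A, merged: 04:00–07:00, 08:40–10:20.
B, merged: 03:20–04:40, 05:00–06:20, 07:10–07:30, 07:40–09:10.
A \ B = 04:40–05:00, 06:20–07:00, 09:10–10:20.
That is 3 disjoint pieces.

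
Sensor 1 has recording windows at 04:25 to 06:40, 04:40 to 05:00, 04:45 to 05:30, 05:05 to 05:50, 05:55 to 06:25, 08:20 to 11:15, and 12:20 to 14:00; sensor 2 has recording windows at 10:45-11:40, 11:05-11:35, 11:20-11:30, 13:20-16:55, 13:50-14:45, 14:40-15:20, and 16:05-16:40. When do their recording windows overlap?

10:45-11:15, 13:20-14:00

First set merges to 04:25-06:40, 08:20-11:15, 12:20-14:00.
Second set merges to 10:45-11:40, 13:20-16:55.
04:25-06:40 meets no B interval.
08:20-11:15 ∩ B → 10:45-11:15.
12:20-14:00 ∩ B → 13:20-14:00.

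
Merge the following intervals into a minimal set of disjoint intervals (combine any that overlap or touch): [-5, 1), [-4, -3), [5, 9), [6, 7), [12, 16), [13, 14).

[-4, -3) overlaps/touches [-5, 1) → extend to [-5, 1).
[5, 9) is disjoint → start new block.
[6, 7) overlaps/touches [5, 9) → extend to [5, 9).
[12, 16) is disjoint → start new block.
[13, 14) overlaps/touches [12, 16) → extend to [12, 16).

[-5, 1) ∪ [5, 9) ∪ [12, 16)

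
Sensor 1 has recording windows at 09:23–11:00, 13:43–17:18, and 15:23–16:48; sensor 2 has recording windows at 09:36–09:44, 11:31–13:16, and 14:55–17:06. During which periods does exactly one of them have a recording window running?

First set merges to 09:23-11:00, 13:43-17:18.
A but not B: 09:23-09:36, 09:44-11:00, 13:43-14:55, 17:06-17:18.
B but not A: 11:31-13:16.
Combining gives A △ B.

09:23-09:36, 09:44-11:00, 11:31-13:16, 13:43-14:55, 17:06-17:18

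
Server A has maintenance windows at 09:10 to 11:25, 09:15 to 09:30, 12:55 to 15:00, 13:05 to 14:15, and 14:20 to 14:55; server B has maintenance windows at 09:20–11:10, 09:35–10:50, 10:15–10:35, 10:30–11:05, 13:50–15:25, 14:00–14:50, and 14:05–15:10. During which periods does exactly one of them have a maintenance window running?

09:10-09:20, 11:10-11:25, 12:55-13:50, 15:00-15:25

A, merged: 09:10-11:25, 12:55-15:00.
B, merged: 09:20-11:10, 13:50-15:25.
Only in the first: 09:10-09:20, 11:10-11:25, 12:55-13:50.
Only in the second: 15:00-15:25.
Together these are the periods covered by exactly one.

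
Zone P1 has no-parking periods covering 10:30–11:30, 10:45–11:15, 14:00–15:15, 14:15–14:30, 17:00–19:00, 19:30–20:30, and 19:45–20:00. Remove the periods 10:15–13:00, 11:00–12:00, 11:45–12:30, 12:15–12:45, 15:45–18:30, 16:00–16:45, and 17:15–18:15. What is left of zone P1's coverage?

First set merges to 10:30-11:30, 14:00-15:15, 17:00-19:00, 19:30-20:30.
Second set merges to 10:15-13:00, 15:45-18:30.
10:30-11:30: fully covered by B → removed.
14:00-15:15: no B overlap → unchanged.
17:00-19:00 minus B → 18:30-19:00.
19:30-20:30: no B overlap → unchanged.

14:00-15:15, 18:30-19:00, 19:30-20:30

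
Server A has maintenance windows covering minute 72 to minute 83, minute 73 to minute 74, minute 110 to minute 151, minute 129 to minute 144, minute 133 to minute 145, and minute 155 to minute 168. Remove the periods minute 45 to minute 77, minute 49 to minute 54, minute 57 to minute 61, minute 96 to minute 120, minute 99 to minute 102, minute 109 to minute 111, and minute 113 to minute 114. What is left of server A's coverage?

Merge the first list: minute 72 to minute 83, minute 110 to minute 151, minute 155 to minute 168.
Merge the second list: minute 45 to minute 77, minute 96 to minute 120.
minute 72 to minute 83 \ B = minute 77 to minute 83.
minute 110 to minute 151 \ B = minute 120 to minute 151.
minute 155 to minute 168: nothing removed.

minute 77 to minute 83, minute 120 to minute 151, minute 155 to minute 168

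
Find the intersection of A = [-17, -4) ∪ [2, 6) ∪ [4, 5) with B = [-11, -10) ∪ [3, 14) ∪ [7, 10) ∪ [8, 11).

[-11, -10) ∪ [3, 6)

First set merges to [-17, -4), [2, 6).
Second set merges to [-11, -10), [3, 14).
[-17, -4) overlaps B on [-11, -10).
[2, 6) overlaps B on [3, 6).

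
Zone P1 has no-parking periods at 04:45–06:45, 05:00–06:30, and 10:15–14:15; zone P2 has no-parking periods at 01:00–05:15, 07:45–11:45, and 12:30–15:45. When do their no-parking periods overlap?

04:45–05:15, 10:15–11:45, 12:30–14:15

A, merged: 04:45–06:45, 10:15–14:15.
04:45–06:45 meets the second set on 04:45–05:15.
10:15–14:15 meets the second set on 10:15–11:45, 12:30–14:15.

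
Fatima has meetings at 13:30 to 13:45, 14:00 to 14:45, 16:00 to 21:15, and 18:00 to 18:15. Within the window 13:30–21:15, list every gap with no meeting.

After merging, the occupied span is 13:30–13:45, 14:00–14:45, 16:00–21:15.
Uncovered inside 13:30–21:15: 13:45–14:00, 14:45–16:00.

13:45–14:00, 14:45–16:00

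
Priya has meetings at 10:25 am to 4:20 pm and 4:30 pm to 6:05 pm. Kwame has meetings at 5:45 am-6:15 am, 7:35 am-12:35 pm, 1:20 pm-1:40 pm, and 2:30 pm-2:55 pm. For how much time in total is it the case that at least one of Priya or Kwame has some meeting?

10 h 50 min

A ∪ B = 5:45 am–6:15 am, 7:35 am–4:20 pm, 4:30 pm–6:05 pm.
Total: 30 min + 8 h 45 min + 1 h 35 min = 10 h 50 min.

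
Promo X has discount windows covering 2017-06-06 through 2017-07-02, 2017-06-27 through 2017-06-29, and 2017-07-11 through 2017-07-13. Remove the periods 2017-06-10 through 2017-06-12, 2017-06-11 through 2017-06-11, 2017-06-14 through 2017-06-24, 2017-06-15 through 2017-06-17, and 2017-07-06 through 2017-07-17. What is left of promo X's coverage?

Merge the first list: 2017-06-06 through 2017-07-02, 2017-07-11 through 2017-07-13.
Merge the second list: 2017-06-10 through 2017-06-12, 2017-06-14 through 2017-06-24, 2017-07-06 through 2017-07-17.
2017-06-06 through 2017-07-02 \ B = 2017-06-06 through 2017-06-09, 2017-06-13 through 2017-06-13, 2017-06-25 through 2017-07-02.
2017-07-11 through 2017-07-13: entirely removed.

2017-06-06 through 2017-06-09, 2017-06-13 through 2017-06-13, 2017-06-25 through 2017-07-02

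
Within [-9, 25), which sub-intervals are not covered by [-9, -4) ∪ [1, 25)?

[-4, 1)

Covered (merged): [-9, -4), [1, 25).
Gaps within [-9, 25): [-4, 1).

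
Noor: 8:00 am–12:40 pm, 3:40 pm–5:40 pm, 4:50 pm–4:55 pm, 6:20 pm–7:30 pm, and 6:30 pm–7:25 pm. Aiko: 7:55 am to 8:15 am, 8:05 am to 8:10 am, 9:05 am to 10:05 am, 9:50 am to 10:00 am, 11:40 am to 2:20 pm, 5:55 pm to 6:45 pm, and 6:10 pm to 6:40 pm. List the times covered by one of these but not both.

7:55 am-8:00 am, 8:15 am-9:05 am, 10:05 am-11:40 am, 12:40 pm-2:20 pm, 3:40 pm-5:40 pm, 5:55 pm-6:20 pm, 6:45 pm-7:30 pm

A, merged: 8:00 am-12:40 pm, 3:40 pm-5:40 pm, 6:20 pm-7:30 pm.
B, merged: 7:55 am-8:15 am, 9:05 am-10:05 am, 11:40 am-2:20 pm, 5:55 pm-6:45 pm.
A but not B: 8:15 am-9:05 am, 10:05 am-11:40 am, 3:40 pm-5:40 pm, 6:45 pm-7:30 pm.
B but not A: 7:55 am-8:00 am, 12:40 pm-2:20 pm, 5:55 pm-6:20 pm.
Combining gives A △ B.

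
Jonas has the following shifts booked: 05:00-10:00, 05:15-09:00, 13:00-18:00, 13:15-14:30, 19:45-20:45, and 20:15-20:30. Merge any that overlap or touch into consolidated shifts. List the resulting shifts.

05:15–09:00 overlaps/touches 05:00–10:00 → extend to 05:00–10:00.
13:00–18:00 is disjoint → start new block.
13:15–14:30 overlaps/touches 13:00–18:00 → extend to 13:00–18:00.
19:45–20:45 is disjoint → start new block.
20:15–20:30 overlaps/touches 19:45–20:45 → extend to 19:45–20:45.

05:00–10:00, 13:00–18:00, 19:45–20:45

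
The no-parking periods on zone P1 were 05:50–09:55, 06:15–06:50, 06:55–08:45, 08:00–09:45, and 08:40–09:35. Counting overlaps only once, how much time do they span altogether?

Merged: 05:50–09:55.
Length: 4 h 5 min.

4 h 5 min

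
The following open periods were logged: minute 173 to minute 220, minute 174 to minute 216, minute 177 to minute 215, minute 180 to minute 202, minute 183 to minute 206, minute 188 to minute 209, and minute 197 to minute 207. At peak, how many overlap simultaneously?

Sweep endpoints in order; track running count of active intervals.
Peak of 7 reached at minute 197.

7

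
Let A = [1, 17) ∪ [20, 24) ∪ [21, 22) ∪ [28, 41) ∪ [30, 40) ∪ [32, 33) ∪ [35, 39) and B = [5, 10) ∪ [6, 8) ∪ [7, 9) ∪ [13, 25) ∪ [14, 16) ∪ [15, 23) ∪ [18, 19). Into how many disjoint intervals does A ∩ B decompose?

Merge the first list: [1, 17), [20, 24), [28, 41).
Merge the second list: [5, 10), [13, 25).
A ∩ B = [5, 10), [13, 17), [20, 24).
That is 3 disjoint pieces.

3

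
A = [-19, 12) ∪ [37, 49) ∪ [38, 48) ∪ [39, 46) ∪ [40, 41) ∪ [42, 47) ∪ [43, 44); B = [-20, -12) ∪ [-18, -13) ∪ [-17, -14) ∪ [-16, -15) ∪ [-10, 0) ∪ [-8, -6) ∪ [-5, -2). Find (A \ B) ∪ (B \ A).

A, merged: [-19, 12), [37, 49).
B, merged: [-20, -12), [-10, 0).
A \ B = [-12, -10), [0, 12), [37, 49).
B \ A = [-20, -19).
Union of the two gives the symmetric difference.

[-20, -19) ∪ [-12, -10) ∪ [0, 12) ∪ [37, 49)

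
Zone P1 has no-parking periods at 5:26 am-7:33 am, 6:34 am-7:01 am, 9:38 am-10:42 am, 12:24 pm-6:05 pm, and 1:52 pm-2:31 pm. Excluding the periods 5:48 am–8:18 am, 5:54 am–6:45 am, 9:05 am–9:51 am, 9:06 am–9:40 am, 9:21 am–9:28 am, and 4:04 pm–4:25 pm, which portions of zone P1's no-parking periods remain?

Merge the first list: 5:26 am–7:33 am, 9:38 am–10:42 am, 12:24 pm–6:05 pm.
Merge the second list: 5:48 am–8:18 am, 9:05 am–9:51 am, 4:04 pm–4:25 pm.
5:26 am–7:33 am minus B → 5:26 am–5:48 am.
9:38 am–10:42 am minus B → 9:51 am–10:42 am.
12:24 pm–6:05 pm minus B → 12:24 pm–4:04 pm, 4:25 pm–6:05 pm.

5:26 am–5:48 am, 9:51 am–10:42 am, 12:24 pm–4:04 pm, 4:25 pm–6:05 pm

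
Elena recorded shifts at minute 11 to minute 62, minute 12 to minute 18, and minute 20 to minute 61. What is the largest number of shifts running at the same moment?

2

At minute 12, 2 of the intervals are simultaneously active.
No point has more.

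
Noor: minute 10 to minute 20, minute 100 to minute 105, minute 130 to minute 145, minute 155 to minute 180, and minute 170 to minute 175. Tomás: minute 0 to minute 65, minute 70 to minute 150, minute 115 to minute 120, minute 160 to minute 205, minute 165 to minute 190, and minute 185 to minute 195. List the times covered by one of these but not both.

First set merges to minute 10 to minute 20, minute 100 to minute 105, minute 130 to minute 145, minute 155 to minute 180.
Second set merges to minute 0 to minute 65, minute 70 to minute 150, minute 160 to minute 205.
Only in the first: minute 155 to minute 160.
Only in the second: minute 0 to minute 10, minute 20 to minute 65, minute 70 to minute 100, minute 105 to minute 130, minute 145 to minute 150, minute 180 to minute 205.
Together these are the periods covered by exactly one.

minute 0 to minute 10, minute 20 to minute 65, minute 70 to minute 100, minute 105 to minute 130, minute 145 to minute 150, minute 155 to minute 160, minute 180 to minute 205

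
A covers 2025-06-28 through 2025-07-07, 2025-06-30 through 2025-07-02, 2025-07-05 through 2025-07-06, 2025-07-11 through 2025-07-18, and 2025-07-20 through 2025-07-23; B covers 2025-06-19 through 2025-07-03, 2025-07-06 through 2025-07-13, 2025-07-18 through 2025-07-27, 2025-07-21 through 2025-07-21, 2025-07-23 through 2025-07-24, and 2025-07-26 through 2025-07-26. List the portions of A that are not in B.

2025-07-04 through 2025-07-05, 2025-07-14 through 2025-07-17

First set merges to 2025-06-28 through 2025-07-07, 2025-07-11 through 2025-07-18, 2025-07-20 through 2025-07-23.
Second set merges to 2025-06-19 through 2025-07-03, 2025-07-06 through 2025-07-13, 2025-07-18 through 2025-07-27.
2025-06-28 through 2025-07-07 \ B = 2025-07-04 through 2025-07-05.
2025-07-11 through 2025-07-18 \ B = 2025-07-14 through 2025-07-17.
2025-07-20 through 2025-07-23: entirely removed.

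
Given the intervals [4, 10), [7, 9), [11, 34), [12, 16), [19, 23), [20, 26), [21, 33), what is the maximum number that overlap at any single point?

4

At 21, 4 of the intervals are simultaneously active.
No point has more.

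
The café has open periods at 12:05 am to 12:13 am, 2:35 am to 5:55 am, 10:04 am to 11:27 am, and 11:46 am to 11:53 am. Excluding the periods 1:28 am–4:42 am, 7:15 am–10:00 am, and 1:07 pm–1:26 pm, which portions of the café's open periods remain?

12:05 am-12:13 am, 4:42 am-5:55 am, 10:04 am-11:27 am, 11:46 am-11:53 am

12:05 am-12:13 am is untouched.
2:35 am-5:55 am with B removed leaves 4:42 am-5:55 am.
10:04 am-11:27 am is untouched.
11:46 am-11:53 am is untouched.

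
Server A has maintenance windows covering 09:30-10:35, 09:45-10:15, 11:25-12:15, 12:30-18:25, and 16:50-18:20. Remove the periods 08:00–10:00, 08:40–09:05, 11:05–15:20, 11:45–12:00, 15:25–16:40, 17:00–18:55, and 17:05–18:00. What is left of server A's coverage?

10:00–10:35, 15:20–15:25, 16:40–17:00

A, merged: 09:30–10:35, 11:25–12:15, 12:30–18:25.
B, merged: 08:00–10:00, 11:05–15:20, 15:25–16:40, 17:00–18:55.
09:30–10:35 with B removed leaves 10:00–10:35.
11:25–12:15 lies entirely inside B → drops out.
12:30–18:25 with B removed leaves 15:20–15:25, 16:40–17:00.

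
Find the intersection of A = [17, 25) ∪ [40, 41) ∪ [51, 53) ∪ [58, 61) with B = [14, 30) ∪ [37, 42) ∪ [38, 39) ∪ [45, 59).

Second set merges to [14, 30), [37, 42), [45, 59).
[17, 25) meets the second set on [17, 25).
[40, 41) meets the second set on [40, 41).
[51, 53) meets the second set on [51, 53).
[58, 61) meets the second set on [58, 59).

[17, 25) ∪ [40, 41) ∪ [51, 53) ∪ [58, 59)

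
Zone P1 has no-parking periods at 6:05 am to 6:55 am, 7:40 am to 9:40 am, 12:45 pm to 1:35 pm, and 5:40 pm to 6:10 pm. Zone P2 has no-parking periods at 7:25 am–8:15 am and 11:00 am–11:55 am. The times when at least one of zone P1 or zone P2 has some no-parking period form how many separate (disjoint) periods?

5

A ∪ B = 6:05 am–6:55 am, 7:25 am–9:40 am, 11:00 am–11:55 am, 12:45 pm–1:35 pm, 5:40 pm–6:10 pm.
That is 5 disjoint pieces.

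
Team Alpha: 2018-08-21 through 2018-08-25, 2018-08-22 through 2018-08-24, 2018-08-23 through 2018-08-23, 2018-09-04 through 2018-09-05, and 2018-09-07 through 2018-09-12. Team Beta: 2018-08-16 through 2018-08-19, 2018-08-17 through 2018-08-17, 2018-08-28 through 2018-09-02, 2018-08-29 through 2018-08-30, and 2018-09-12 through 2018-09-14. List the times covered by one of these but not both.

A, merged: 2018-08-21 through 2018-08-25, 2018-09-04 through 2018-09-05, 2018-09-07 through 2018-09-12.
B, merged: 2018-08-16 through 2018-08-19, 2018-08-28 through 2018-09-02, 2018-09-12 through 2018-09-14.
A \ B = 2018-08-21 through 2018-08-25, 2018-09-04 through 2018-09-05, 2018-09-07 through 2018-09-11.
B \ A = 2018-08-16 through 2018-08-19, 2018-08-28 through 2018-09-02, 2018-09-13 through 2018-09-14.
Union of the two gives the symmetric difference.

2018-08-16 through 2018-08-19, 2018-08-21 through 2018-08-25, 2018-08-28 through 2018-09-02, 2018-09-04 through 2018-09-05, 2018-09-07 through 2018-09-11, 2018-09-13 through 2018-09-14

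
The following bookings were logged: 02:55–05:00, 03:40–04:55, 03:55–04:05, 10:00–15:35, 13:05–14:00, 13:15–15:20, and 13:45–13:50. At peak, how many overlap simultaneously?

Walk the sorted start/end points keeping a running depth.
The depth first hits 4 at 13:45.

4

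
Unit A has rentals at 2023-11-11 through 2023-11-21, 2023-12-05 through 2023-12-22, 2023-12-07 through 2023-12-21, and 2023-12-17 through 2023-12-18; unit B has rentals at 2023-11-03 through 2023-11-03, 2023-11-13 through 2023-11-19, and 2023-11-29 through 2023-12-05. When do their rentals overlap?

2023-11-13 through 2023-11-19, 2023-12-05 through 2023-12-05

Merge the first list: 2023-11-11 through 2023-11-21, 2023-12-05 through 2023-12-22.
2023-11-11 through 2023-11-21 meets the second set on 2023-11-13 through 2023-11-19.
2023-12-05 through 2023-12-22 meets the second set on 2023-12-05 through 2023-12-05.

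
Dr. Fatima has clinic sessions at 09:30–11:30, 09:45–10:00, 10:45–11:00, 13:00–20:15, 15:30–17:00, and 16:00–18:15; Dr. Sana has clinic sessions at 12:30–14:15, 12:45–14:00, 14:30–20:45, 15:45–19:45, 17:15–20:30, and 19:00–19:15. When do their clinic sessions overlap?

Merge the first list: 09:30–11:30, 13:00–20:15.
Merge the second list: 12:30–14:15, 14:30–20:45.
09:30–11:30: no overlap with the second set.
13:00–20:15 meets the second set on 13:00–14:15, 14:30–20:15.

13:00–14:15, 14:30–20:15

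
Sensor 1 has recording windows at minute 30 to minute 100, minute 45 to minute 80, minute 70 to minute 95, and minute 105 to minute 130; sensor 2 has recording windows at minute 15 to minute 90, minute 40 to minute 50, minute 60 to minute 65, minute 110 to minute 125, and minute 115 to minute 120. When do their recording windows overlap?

minute 30 to minute 90, minute 110 to minute 125

A, merged: minute 30 to minute 100, minute 105 to minute 130.
B, merged: minute 15 to minute 90, minute 110 to minute 125.
minute 30 to minute 100 overlaps B on minute 30 to minute 90.
minute 105 to minute 130 overlaps B on minute 110 to minute 125.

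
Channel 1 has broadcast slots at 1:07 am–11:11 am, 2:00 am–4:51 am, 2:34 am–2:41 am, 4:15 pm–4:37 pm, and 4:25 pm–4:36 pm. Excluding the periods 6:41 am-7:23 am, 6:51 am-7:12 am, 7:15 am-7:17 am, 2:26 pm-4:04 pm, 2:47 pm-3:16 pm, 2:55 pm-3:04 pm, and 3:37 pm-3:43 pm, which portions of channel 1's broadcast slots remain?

First set merges to 1:07 am–11:11 am, 4:15 pm–4:37 pm.
Second set merges to 6:41 am–7:23 am, 2:26 pm–4:04 pm.
1:07 am–11:11 am \ B = 1:07 am–6:41 am, 7:23 am–11:11 am.
4:15 pm–4:37 pm: nothing removed.

1:07 am–6:41 am, 7:23 am–11:11 am, 4:15 pm–4:37 pm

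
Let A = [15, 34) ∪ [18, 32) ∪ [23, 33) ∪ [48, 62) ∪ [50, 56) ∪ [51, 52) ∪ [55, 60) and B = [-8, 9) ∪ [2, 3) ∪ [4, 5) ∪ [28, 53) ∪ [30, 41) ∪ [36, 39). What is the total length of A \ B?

First set merges to [15, 34), [48, 62).
Second set merges to [-8, 9), [28, 53).
A \ B = [15, 28), [53, 62).
Total: 13 + 9 = 22.

22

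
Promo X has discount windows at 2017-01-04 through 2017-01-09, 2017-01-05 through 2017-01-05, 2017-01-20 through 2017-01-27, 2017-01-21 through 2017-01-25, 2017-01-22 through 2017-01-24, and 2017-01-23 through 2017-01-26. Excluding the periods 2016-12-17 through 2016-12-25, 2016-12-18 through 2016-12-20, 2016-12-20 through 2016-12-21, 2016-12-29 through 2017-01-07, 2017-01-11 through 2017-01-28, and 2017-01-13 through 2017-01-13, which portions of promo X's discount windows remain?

Merge the first list: 2017-01-04 through 2017-01-09, 2017-01-20 through 2017-01-27.
Merge the second list: 2016-12-17 through 2016-12-25, 2016-12-29 through 2017-01-07, 2017-01-11 through 2017-01-28.
2017-01-04 through 2017-01-09 minus B → 2017-01-08 through 2017-01-09.
2017-01-20 through 2017-01-27: fully covered by B → removed.

2017-01-08 through 2017-01-09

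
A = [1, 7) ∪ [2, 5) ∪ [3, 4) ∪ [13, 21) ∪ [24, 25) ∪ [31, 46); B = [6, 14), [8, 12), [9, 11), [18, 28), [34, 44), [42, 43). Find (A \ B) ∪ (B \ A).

[1, 6) ∪ [7, 13) ∪ [14, 18) ∪ [21, 24) ∪ [25, 28) ∪ [31, 34) ∪ [44, 46)

A, merged: [1, 7), [13, 21), [24, 25), [31, 46).
B, merged: [6, 14), [18, 28), [34, 44).
A but not B: [1, 6), [14, 18), [31, 34), [44, 46).
B but not A: [7, 13), [21, 24), [25, 28).
Combining gives A △ B.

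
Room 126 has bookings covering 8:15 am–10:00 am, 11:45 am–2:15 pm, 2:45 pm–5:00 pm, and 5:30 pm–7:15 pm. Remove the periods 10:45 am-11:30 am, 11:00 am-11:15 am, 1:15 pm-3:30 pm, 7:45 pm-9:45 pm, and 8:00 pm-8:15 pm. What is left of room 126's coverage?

B, merged: 10:45 am-11:30 am, 1:15 pm-3:30 pm, 7:45 pm-9:45 pm.
8:15 am-10:00 am: no B overlap → unchanged.
11:45 am-2:15 pm minus B → 11:45 am-1:15 pm.
2:45 pm-5:00 pm minus B → 3:30 pm-5:00 pm.
5:30 pm-7:15 pm: no B overlap → unchanged.

8:15 am-10:00 am, 11:45 am-1:15 pm, 3:30 pm-5:00 pm, 5:30 pm-7:15 pm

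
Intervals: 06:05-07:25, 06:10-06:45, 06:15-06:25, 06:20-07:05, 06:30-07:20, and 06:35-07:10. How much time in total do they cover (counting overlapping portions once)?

Merged: 06:05–07:25.
Length: 1 h 20 min.

1 h 20 min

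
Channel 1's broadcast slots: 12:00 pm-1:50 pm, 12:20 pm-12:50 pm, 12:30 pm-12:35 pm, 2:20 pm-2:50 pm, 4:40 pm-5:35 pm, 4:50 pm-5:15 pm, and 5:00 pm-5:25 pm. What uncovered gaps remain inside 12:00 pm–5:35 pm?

1:50 pm–2:20 pm, 2:50 pm–4:40 pm

After merging, the occupied span is 12:00 pm–1:50 pm, 2:20 pm–2:50 pm, 4:40 pm–5:35 pm.
Complement within 12:00 pm–5:35 pm: 1:50 pm–2:20 pm, 2:50 pm–4:40 pm.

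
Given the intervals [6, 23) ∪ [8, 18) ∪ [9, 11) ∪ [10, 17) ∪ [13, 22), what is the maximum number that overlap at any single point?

Sweep endpoints in order; track running count of active intervals.
Peak of 4 reached at 10.

4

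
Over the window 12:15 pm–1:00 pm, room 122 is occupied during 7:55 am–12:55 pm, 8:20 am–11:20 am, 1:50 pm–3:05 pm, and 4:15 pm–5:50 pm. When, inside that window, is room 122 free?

After merging, the occupied span is 7:55 am-12:55 pm, 1:50 pm-3:05 pm, 4:15 pm-5:50 pm.
Gaps within 12:15 pm-1:00 pm: 12:55 pm-1:00 pm.

12:55 pm-1:00 pm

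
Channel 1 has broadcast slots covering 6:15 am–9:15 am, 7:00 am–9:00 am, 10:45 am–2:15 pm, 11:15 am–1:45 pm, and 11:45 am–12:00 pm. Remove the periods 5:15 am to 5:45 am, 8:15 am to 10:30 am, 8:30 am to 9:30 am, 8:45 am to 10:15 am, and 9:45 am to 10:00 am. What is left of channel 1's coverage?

A, merged: 6:15 am–9:15 am, 10:45 am–2:15 pm.
B, merged: 5:15 am–5:45 am, 8:15 am–10:30 am.
6:15 am–9:15 am minus B → 6:15 am–8:15 am.
10:45 am–2:15 pm: no B overlap → unchanged.

6:15 am–8:15 am, 10:45 am–2:15 pm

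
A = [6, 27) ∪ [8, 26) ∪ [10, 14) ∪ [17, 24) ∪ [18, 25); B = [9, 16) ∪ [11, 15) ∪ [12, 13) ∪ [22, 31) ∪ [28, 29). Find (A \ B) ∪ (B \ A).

A, merged: [6, 27).
B, merged: [9, 16), [22, 31).
A \ B = [6, 9), [16, 22).
B \ A = [27, 31).
Union of the two gives the symmetric difference.

[6, 9) ∪ [16, 22) ∪ [27, 31)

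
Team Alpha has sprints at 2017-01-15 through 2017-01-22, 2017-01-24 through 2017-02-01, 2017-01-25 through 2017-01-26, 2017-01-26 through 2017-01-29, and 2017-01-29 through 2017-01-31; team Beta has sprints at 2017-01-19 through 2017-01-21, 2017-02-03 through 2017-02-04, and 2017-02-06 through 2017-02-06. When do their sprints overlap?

A, merged: 2017-01-15 through 2017-01-22, 2017-01-24 through 2017-02-01.
2017-01-15 through 2017-01-22 ∩ B → 2017-01-19 through 2017-01-21.
2017-01-24 through 2017-02-01 meets no B interval.

2017-01-19 through 2017-01-21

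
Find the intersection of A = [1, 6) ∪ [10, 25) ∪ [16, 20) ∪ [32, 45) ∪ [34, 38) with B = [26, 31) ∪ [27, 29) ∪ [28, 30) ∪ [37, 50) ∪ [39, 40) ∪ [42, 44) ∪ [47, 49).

[37, 45)

Merge the first list: [1, 6), [10, 25), [32, 45).
Merge the second list: [26, 31), [37, 50).
[1, 6) falls entirely outside B.
[10, 25) falls entirely outside B.
[32, 45) overlaps B on [37, 45).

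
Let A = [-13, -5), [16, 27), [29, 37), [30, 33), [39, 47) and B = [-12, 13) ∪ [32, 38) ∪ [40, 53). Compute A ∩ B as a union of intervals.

Merge the first list: [-13, -5), [16, 27), [29, 37), [39, 47).
[-13, -5) ∩ B → [-12, -5).
[16, 27) meets no B interval.
[29, 37) ∩ B → [32, 37).
[39, 47) ∩ B → [40, 47).

[-12, -5) ∪ [32, 37) ∪ [40, 47)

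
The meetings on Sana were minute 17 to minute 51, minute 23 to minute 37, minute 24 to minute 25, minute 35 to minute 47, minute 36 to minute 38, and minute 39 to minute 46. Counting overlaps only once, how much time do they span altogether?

34 minutes

Merged: minute 17 to minute 51.
Length: 34 minutes.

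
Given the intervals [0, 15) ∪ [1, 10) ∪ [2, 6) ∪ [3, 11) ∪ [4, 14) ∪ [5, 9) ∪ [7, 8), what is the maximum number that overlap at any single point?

6

At 5, 6 of the intervals are simultaneously active.
No point has more.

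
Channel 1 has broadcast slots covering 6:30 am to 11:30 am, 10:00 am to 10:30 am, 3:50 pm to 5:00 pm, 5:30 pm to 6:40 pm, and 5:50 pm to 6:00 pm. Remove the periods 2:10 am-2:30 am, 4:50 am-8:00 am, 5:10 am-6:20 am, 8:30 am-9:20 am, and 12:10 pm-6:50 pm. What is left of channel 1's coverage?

Merge the first list: 6:30 am-11:30 am, 3:50 pm-5:00 pm, 5:30 pm-6:40 pm.
Merge the second list: 2:10 am-2:30 am, 4:50 am-8:00 am, 8:30 am-9:20 am, 12:10 pm-6:50 pm.
6:30 am-11:30 am \ B = 8:00 am-8:30 am, 9:20 am-11:30 am.
3:50 pm-5:00 pm: entirely removed.
5:30 pm-6:40 pm: entirely removed.

8:00 am-8:30 am, 9:20 am-11:30 am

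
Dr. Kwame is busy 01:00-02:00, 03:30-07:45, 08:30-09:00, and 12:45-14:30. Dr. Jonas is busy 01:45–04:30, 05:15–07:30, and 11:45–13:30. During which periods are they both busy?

01:45-02:00, 03:30-04:30, 05:15-07:30, 12:45-13:30

01:00-02:00 ∩ B → 01:45-02:00.
03:30-07:45 ∩ B → 03:30-04:30, 05:15-07:30.
08:30-09:00 meets no B interval.
12:45-14:30 ∩ B → 12:45-13:30.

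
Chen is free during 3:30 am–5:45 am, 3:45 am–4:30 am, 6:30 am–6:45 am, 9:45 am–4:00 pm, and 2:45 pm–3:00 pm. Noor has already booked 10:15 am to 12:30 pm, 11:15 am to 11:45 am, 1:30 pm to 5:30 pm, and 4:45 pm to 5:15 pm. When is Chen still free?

3:30 am-5:45 am, 6:30 am-6:45 am, 9:45 am-10:15 am, 12:30 pm-1:30 pm

A, merged: 3:30 am-5:45 am, 6:30 am-6:45 am, 9:45 am-4:00 pm.
B, merged: 10:15 am-12:30 pm, 1:30 pm-5:30 pm.
3:30 am-5:45 am is untouched.
6:30 am-6:45 am is untouched.
9:45 am-4:00 pm with B removed leaves 9:45 am-10:15 am, 12:30 pm-1:30 pm.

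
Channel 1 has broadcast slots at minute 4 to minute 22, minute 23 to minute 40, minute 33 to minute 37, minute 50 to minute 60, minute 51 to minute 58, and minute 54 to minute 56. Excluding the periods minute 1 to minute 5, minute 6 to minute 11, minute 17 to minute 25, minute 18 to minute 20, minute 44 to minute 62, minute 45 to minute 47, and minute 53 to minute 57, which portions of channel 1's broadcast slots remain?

minute 5 to minute 6, minute 11 to minute 17, minute 25 to minute 40

Merge the first list: minute 4 to minute 22, minute 23 to minute 40, minute 50 to minute 60.
Merge the second list: minute 1 to minute 5, minute 6 to minute 11, minute 17 to minute 25, minute 44 to minute 62.
minute 4 to minute 22 minus B → minute 5 to minute 6, minute 11 to minute 17.
minute 23 to minute 40 minus B → minute 25 to minute 40.
minute 50 to minute 60: fully covered by B → removed.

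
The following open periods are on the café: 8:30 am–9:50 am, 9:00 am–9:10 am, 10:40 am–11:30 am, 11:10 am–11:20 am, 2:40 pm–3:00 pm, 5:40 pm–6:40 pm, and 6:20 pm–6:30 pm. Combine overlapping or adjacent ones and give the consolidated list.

9:00 am–9:10 am overlaps/touches 8:30 am–9:50 am → extend to 8:30 am–9:50 am.
10:40 am–11:30 am is disjoint → start new block.
11:10 am–11:20 am overlaps/touches 10:40 am–11:30 am → extend to 10:40 am–11:30 am.
2:40 pm–3:00 pm is disjoint → start new block.
5:40 pm–6:40 pm is disjoint → start new block.
6:20 pm–6:30 pm overlaps/touches 5:40 pm–6:40 pm → extend to 5:40 pm–6:40 pm.

8:30 am–9:50 am, 10:40 am–11:30 am, 2:40 pm–3:00 pm, 5:40 pm–6:40 pm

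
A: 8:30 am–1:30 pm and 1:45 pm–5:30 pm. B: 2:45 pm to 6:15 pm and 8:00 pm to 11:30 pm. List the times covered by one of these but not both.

A but not B: 8:30 am–1:30 pm, 1:45 pm–2:45 pm.
B but not A: 5:30 pm–6:15 pm, 8:00 pm–11:30 pm.
Combining gives A △ B.

8:30 am–1:30 pm, 1:45 pm–2:45 pm, 5:30 pm–6:15 pm, 8:00 pm–11:30 pm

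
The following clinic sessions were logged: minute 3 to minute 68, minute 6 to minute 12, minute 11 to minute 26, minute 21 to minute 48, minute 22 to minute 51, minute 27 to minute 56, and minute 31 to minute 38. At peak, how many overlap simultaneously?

At minute 31, 5 of the intervals are simultaneously active.
No point has more.

5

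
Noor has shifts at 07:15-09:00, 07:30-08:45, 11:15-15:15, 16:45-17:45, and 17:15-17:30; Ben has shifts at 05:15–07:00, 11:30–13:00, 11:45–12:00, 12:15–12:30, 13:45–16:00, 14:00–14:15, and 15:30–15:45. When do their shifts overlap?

First set merges to 07:15–09:00, 11:15–15:15, 16:45–17:45.
Second set merges to 05:15–07:00, 11:30–13:00, 13:45–16:00.
07:15–09:00: no overlap with the second set.
11:15–15:15 meets the second set on 11:30–13:00, 13:45–15:15.
16:45–17:45: no overlap with the second set.

11:30–13:00, 13:45–15:15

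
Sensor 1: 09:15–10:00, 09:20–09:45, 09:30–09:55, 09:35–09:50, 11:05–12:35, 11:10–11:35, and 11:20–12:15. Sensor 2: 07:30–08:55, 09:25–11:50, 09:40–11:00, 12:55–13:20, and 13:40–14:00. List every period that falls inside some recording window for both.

First set merges to 09:15–10:00, 11:05–12:35.
Second set merges to 07:30–08:55, 09:25–11:50, 12:55–13:20, 13:40–14:00.
09:15–10:00 overlaps B on 09:25–10:00.
11:05–12:35 overlaps B on 11:05–11:50.

09:25–10:00, 11:05–11:50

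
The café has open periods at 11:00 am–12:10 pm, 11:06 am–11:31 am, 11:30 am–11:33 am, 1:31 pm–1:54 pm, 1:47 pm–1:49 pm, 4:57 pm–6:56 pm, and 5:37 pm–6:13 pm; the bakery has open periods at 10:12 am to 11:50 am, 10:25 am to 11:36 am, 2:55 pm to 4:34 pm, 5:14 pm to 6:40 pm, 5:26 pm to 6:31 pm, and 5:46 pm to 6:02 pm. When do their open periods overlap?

Merge the first list: 11:00 am-12:10 pm, 1:31 pm-1:54 pm, 4:57 pm-6:56 pm.
Merge the second list: 10:12 am-11:50 am, 2:55 pm-4:34 pm, 5:14 pm-6:40 pm.
11:00 am-12:10 pm meets the second set on 11:00 am-11:50 am.
1:31 pm-1:54 pm: no overlap with the second set.
4:57 pm-6:56 pm meets the second set on 5:14 pm-6:40 pm.

11:00 am-11:50 am, 5:14 pm-6:40 pm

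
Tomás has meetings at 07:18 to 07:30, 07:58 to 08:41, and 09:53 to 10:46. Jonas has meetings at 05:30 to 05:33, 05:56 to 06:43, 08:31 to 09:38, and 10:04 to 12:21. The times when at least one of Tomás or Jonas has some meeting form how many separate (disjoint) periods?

5

A ∪ B = 05:30–05:33, 05:56–06:43, 07:18–07:30, 07:58–09:38, 09:53–12:21.
That is 5 disjoint pieces.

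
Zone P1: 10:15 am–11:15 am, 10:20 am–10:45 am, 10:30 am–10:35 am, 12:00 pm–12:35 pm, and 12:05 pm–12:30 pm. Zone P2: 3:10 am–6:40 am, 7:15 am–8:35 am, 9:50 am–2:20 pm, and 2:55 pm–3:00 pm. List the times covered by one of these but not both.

Merge the first list: 10:15 am–11:15 am, 12:00 pm–12:35 pm.
Only in the first: none.
Only in the second: 3:10 am–6:40 am, 7:15 am–8:35 am, 9:50 am–10:15 am, 11:15 am–12:00 pm, 12:35 pm–2:20 pm, 2:55 pm–3:00 pm.
Together these are the periods covered by exactly one.

3:10 am–6:40 am, 7:15 am–8:35 am, 9:50 am–10:15 am, 11:15 am–12:00 pm, 12:35 pm–2:20 pm, 2:55 pm–3:00 pm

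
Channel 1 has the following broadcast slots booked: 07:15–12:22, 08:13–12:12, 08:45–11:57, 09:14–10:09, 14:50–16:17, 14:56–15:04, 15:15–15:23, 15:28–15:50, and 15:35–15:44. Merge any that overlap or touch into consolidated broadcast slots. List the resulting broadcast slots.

08:13–12:12 overlaps/touches 07:15–12:22 → extend to 07:15–12:22.
08:45–11:57 overlaps/touches 07:15–12:22 → extend to 07:15–12:22.
09:14–10:09 overlaps/touches 07:15–12:22 → extend to 07:15–12:22.
14:50–16:17 is disjoint → start new block.
14:56–15:04 overlaps/touches 14:50–16:17 → extend to 14:50–16:17.
15:15–15:23 overlaps/touches 14:50–16:17 → extend to 14:50–16:17.
15:28–15:50 overlaps/touches 14:50–16:17 → extend to 14:50–16:17.
15:35–15:44 overlaps/touches 14:50–16:17 → extend to 14:50–16:17.

07:15–12:22, 14:50–16:17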